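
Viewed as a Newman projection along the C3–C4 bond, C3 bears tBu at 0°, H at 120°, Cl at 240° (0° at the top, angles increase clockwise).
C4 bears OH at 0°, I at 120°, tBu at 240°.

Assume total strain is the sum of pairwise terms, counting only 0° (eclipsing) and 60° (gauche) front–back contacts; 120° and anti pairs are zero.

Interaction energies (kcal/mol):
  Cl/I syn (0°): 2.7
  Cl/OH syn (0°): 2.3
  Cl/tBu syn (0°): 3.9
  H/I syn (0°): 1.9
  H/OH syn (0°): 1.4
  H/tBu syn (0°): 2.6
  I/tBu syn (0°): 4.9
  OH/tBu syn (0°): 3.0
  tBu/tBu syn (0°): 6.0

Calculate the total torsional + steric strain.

8.8 kcal/mol

This conformer (eclipsed): tBu–OH eclipsed, H–I eclipsed, Cl–tBu eclipsed; 3.0 + 1.9 + 3.9 = 8.8 kcal/mol.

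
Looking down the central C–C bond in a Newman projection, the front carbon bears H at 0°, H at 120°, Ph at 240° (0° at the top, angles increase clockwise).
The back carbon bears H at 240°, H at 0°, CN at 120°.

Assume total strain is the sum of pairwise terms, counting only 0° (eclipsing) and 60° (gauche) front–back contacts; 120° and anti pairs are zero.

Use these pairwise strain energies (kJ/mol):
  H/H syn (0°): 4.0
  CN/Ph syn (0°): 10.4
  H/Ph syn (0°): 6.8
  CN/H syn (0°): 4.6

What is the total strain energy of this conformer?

15.4 kJ/mol

This conformer is eclipsed. H at 0° is eclipsed with H at 0° (4.0); H at 120° is eclipsed with CN at 120° (4.6); Ph at 240° is eclipsed with H at 240° (6.8). Total 15.4 kJ/mol.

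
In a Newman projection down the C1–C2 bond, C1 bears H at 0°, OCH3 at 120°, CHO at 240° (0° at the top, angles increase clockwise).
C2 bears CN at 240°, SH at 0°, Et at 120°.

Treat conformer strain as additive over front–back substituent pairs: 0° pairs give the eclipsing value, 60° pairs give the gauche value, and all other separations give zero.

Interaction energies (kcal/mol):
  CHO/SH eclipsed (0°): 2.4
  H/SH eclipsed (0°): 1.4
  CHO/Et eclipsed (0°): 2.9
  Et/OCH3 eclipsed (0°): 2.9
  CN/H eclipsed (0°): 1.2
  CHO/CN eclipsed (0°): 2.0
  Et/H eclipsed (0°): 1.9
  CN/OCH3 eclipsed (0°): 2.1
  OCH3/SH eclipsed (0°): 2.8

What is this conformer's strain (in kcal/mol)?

6.3 kcal/mol

This conformer is eclipsed. H at 0° is eclipsed with SH at 0° (1.4); OCH3 at 120° is eclipsed with Et at 120° (2.9); CHO at 240° is eclipsed with CN at 240° (2.0). Total 6.3 kcal/mol.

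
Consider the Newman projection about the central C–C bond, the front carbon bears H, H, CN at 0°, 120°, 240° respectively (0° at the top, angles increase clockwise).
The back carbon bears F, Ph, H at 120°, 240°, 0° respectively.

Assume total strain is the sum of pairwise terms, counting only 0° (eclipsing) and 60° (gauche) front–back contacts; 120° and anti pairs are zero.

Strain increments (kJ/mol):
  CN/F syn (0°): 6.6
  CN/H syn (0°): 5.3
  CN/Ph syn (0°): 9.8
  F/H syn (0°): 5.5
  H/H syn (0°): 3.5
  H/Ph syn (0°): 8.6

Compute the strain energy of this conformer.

18.8 kJ/mol

This conformer (eclipsed): H–H eclipsed, H–F eclipsed, CN–Ph eclipsed; 3.5 + 5.5 + 9.8 = 18.8 kJ/mol.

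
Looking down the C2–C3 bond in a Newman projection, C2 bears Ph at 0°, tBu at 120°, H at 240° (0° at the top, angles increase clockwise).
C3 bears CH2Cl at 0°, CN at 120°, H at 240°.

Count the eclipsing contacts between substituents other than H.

Non-H eclipsing pairs: Ph(0°)/CH2Cl(0°); tBu(120°)/CN(120°) — 2 interactions.

2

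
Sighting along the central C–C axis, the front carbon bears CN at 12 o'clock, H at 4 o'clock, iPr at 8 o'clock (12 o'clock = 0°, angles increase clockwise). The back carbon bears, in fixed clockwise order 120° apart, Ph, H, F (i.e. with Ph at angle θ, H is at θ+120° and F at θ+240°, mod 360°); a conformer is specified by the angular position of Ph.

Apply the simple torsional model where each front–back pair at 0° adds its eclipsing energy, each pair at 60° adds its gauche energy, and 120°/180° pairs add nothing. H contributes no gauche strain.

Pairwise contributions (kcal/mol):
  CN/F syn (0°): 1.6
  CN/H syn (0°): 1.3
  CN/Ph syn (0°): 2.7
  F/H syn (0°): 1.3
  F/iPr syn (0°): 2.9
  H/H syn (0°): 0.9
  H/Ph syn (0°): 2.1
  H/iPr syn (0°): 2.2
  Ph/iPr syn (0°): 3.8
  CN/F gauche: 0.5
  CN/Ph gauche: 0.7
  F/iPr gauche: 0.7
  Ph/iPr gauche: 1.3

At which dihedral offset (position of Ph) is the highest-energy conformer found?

0°

Ph at 0° (eclipsed): CN–Ph eclipsed, H–H eclipsed, iPr–F eclipsed; 2.7 + 0.9 + 2.9 = 6.5 kcal/mol.
Ph at 60° (staggered): CN–Ph gauche, CN–F gauche, iPr–F gauche; 0.7 + 0.5 + 0.7 = 1.9 kcal/mol.
Ph at 120° (eclipsed): CN–F eclipsed, H–Ph eclipsed, iPr–H eclipsed; 1.6 + 2.1 + 2.2 = 5.9 kcal/mol.
Ph at 180° (staggered): CN–F gauche, iPr–Ph gauche; 0.5 + 1.3 = 1.8 kcal/mol.
Ph at 240° (eclipsed): CN–H eclipsed, H–F eclipsed, iPr–Ph eclipsed; 1.3 + 1.3 + 3.8 = 6.4 kcal/mol.
Ph at 300° (staggered): CN–Ph gauche, iPr–Ph gauche, iPr–F gauche; 0.7 + 1.3 + 0.7 = 2.7 kcal/mol.
The maximum (6.5 kcal/mol) occurs with Ph at 0°.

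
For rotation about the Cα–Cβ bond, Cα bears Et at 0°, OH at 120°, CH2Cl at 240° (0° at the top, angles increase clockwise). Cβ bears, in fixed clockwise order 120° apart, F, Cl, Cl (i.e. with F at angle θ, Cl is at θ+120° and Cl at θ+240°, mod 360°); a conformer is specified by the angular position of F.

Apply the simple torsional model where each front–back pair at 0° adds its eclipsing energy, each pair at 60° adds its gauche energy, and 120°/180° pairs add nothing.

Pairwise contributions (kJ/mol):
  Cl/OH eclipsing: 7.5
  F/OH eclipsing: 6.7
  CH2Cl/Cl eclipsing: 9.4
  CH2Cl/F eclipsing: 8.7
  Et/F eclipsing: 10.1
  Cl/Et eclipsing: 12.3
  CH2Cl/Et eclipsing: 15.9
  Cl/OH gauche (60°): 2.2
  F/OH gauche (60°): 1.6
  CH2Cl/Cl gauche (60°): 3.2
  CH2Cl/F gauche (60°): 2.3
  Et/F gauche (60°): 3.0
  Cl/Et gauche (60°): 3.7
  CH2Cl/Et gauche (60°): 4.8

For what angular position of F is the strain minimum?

300°

F at 0° (eclipsed): Et(0°)/F(0°) eclipsed 10.1; OH(120°)/Cl(120°) eclipsed 7.5; CH2Cl(240°)/Cl(240°) eclipsed 9.4 → 27.0 kJ/mol.
F at 60° (staggered): Et(0°)/F(60°) gauche 3.0; Et(0°)/Cl(300°) gauche 3.7; OH(120°)/F(60°) gauche 1.6; OH(120°)/Cl(180°) gauche 2.2; CH2Cl(240°)/Cl(180°) gauche 3.2; CH2Cl(240°)/Cl(300°) gauche 3.2 → 16.9 kJ/mol.
F at 120° (eclipsed): Et(0°)/Cl(0°) eclipsed 12.3; OH(120°)/F(120°) eclipsed 6.7; CH2Cl(240°)/Cl(240°) eclipsed 9.4 → 28.4 kJ/mol.
F at 180° (staggered): Et(0°)/Cl(300°) gauche 3.7; Et(0°)/Cl(60°) gauche 3.7; OH(120°)/F(180°) gauche 1.6; OH(120°)/Cl(60°) gauche 2.2; CH2Cl(240°)/F(180°) gauche 2.3; CH2Cl(240°)/Cl(300°) gauche 3.2 → 16.7 kJ/mol.
F at 240° (eclipsed): Et(0°)/Cl(0°) eclipsed 12.3; OH(120°)/Cl(120°) eclipsed 7.5; CH2Cl(240°)/F(240°) eclipsed 8.7 → 28.5 kJ/mol.
F at 300° (staggered): Et(0°)/F(300°) gauche 3.0; Et(0°)/Cl(60°) gauche 3.7; OH(120°)/Cl(60°) gauche 2.2; OH(120°)/Cl(180°) gauche 2.2; CH2Cl(240°)/F(300°) gauche 2.3; CH2Cl(240°)/Cl(180°) gauche 3.2 → 16.6 kJ/mol.
The minimum (16.6 kJ/mol) occurs with F at 300°.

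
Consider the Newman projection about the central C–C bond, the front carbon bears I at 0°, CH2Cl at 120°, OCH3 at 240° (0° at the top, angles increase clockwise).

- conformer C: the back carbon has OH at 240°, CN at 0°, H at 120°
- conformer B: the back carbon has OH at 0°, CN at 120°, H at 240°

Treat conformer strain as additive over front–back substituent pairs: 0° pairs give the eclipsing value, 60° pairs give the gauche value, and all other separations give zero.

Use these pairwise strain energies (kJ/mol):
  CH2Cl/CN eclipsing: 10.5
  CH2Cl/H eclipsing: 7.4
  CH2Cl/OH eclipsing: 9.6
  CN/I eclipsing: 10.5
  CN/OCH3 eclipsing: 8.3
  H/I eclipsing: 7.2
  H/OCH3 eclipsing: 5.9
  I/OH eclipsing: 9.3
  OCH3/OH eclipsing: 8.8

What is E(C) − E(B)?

C (eclipsed): I–CN eclipsed, CH2Cl–H eclipsed, OCH3–OH eclipsed; 10.5 + 7.4 + 8.8 = 26.7 kJ/mol.
B (eclipsed): I–OH eclipsed, CH2Cl–CN eclipsed, OCH3–H eclipsed; 9.3 + 10.5 + 5.9 = 25.7 kJ/mol.
E(C) − E(B) = 26.7 − 25.7 = +1.0 kJ/mol.

+1.0 kJ/mol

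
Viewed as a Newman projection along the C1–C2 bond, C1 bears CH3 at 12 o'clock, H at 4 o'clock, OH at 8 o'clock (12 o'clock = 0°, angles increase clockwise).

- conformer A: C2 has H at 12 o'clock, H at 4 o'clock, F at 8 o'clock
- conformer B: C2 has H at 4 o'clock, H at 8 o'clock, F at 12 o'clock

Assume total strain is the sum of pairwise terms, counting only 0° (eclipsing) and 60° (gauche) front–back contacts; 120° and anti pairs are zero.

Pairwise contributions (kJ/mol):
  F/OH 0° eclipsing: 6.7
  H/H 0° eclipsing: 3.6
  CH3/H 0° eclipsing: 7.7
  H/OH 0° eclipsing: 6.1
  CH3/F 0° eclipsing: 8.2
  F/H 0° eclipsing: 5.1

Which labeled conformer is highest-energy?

A

A (eclipsed): CH3(0°)/H(0°) eclipsed 7.7; H(120°)/H(120°) eclipsed 3.6; OH(240°)/F(240°) eclipsed 6.7 → 18.0 kJ/mol.
B (eclipsed): CH3(0°)/F(0°) eclipsed 8.2; H(120°)/H(120°) eclipsed 3.6; OH(240°)/H(240°) eclipsed 6.1 → 17.9 kJ/mol.
A has the highest total (18.0 kJ/mol).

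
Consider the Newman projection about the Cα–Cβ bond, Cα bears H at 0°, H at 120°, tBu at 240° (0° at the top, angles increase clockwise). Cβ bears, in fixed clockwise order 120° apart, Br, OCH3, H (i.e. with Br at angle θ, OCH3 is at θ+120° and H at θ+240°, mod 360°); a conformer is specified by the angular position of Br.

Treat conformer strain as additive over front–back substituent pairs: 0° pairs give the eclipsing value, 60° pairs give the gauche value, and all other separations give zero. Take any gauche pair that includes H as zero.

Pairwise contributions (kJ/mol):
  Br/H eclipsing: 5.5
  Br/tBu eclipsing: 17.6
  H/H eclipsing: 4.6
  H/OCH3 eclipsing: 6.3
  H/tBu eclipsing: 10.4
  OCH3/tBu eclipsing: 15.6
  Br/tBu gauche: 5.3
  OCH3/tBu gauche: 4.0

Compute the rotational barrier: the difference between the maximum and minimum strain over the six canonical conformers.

Br at 0° is eclipsed. H at 0° is eclipsed with Br at 0° (5.5); H at 120° is eclipsed with OCH3 at 120° (6.3); tBu at 240° is eclipsed with H at 240° (10.4). Total 22.2 kJ/mol.
Br at 60° is staggered. tBu at 240° is gauche with OCH3 at 180° (4.0). Total 4.0 kJ/mol.
Br at 120° is eclipsed. H at 0° is eclipsed with H at 0° (4.6); H at 120° is eclipsed with Br at 120° (5.5); tBu at 240° is eclipsed with OCH3 at 240° (15.6). Total 25.7 kJ/mol.
Br at 180° is staggered. tBu at 240° is gauche with Br at 180° (5.3); tBu at 240° is gauche with OCH3 at 300° (4.0). Total 9.3 kJ/mol.
Br at 240° is eclipsed. H at 0° is eclipsed with OCH3 at 0° (6.3); H at 120° is eclipsed with H at 120° (4.6); tBu at 240° is eclipsed with Br at 240° (17.6). Total 28.5 kJ/mol.
Br at 300° is staggered. tBu at 240° is gauche with Br at 300° (5.3). Total 5.3 kJ/mol.
Max at 240° (28.5 kJ/mol), min at 60° (4.0 kJ/mol); barrier = 24.5 kJ/mol.

24.5 kJ/mol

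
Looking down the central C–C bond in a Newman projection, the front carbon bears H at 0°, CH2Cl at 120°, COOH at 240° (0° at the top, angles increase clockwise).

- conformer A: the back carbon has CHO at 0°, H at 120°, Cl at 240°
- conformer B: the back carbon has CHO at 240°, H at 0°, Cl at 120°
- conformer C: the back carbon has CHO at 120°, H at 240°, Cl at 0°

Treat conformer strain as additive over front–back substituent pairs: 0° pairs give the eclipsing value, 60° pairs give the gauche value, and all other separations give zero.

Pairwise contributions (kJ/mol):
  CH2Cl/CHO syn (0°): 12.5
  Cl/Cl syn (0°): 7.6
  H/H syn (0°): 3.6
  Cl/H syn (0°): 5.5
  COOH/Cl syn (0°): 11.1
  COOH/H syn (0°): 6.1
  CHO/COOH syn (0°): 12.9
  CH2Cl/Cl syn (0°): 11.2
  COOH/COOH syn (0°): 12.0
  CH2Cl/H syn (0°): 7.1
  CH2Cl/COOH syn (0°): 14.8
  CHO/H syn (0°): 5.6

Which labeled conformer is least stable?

A (eclipsed): H–CHO eclipsed, CH2Cl–H eclipsed, COOH–Cl eclipsed; 5.6 + 7.1 + 11.1 = 23.8 kJ/mol.
B (eclipsed): H–H eclipsed, CH2Cl–Cl eclipsed, COOH–CHO eclipsed; 3.6 + 11.2 + 12.9 = 27.7 kJ/mol.
C (eclipsed): H–Cl eclipsed, CH2Cl–CHO eclipsed, COOH–H eclipsed; 5.5 + 12.5 + 6.1 = 24.1 kJ/mol.
B has the highest total (27.7 kJ/mol).

B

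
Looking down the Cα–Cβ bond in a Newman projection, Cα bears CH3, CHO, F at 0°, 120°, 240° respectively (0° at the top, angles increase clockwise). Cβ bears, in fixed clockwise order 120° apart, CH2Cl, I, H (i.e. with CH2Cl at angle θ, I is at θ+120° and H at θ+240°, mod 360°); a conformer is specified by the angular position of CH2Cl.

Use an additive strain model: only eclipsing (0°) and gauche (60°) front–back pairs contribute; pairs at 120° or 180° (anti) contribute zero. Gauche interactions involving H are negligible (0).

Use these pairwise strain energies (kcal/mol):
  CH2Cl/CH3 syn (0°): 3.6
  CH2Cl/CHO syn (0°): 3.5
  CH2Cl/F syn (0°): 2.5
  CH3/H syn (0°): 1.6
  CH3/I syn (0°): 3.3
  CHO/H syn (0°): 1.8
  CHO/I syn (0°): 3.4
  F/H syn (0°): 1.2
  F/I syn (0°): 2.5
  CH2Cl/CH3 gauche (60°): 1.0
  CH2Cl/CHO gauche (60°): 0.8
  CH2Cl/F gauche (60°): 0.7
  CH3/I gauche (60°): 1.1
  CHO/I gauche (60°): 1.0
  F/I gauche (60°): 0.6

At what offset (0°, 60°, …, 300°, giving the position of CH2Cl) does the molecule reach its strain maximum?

CH2Cl at 0° (eclipsed): CH3–CH2Cl eclipsed, CHO–I eclipsed, F–H eclipsed; 3.6 + 3.4 + 1.2 = 8.2 kcal/mol.
CH2Cl at 60° (staggered): CH3–CH2Cl gauche, CHO–CH2Cl gauche, CHO–I gauche, F–I gauche; 1.0 + 0.8 + 1.0 + 0.6 = 3.4 kcal/mol.
CH2Cl at 120° (eclipsed): CH3–H eclipsed, CHO–CH2Cl eclipsed, F–I eclipsed; 1.6 + 3.5 + 2.5 = 7.6 kcal/mol.
CH2Cl at 180° (staggered): CH3–I gauche, CHO–CH2Cl gauche, F–CH2Cl gauche, F–I gauche; 1.1 + 0.8 + 0.7 + 0.6 = 3.2 kcal/mol.
CH2Cl at 240° (eclipsed): CH3–I eclipsed, CHO–H eclipsed, F–CH2Cl eclipsed; 3.3 + 1.8 + 2.5 = 7.6 kcal/mol.
CH2Cl at 300° (staggered): CH3–CH2Cl gauche, CH3–I gauche, CHO–I gauche, F–CH2Cl gauche; 1.0 + 1.1 + 1.0 + 0.7 = 3.8 kcal/mol.
The maximum (8.2 kcal/mol) occurs with CH2Cl at 0°.

0°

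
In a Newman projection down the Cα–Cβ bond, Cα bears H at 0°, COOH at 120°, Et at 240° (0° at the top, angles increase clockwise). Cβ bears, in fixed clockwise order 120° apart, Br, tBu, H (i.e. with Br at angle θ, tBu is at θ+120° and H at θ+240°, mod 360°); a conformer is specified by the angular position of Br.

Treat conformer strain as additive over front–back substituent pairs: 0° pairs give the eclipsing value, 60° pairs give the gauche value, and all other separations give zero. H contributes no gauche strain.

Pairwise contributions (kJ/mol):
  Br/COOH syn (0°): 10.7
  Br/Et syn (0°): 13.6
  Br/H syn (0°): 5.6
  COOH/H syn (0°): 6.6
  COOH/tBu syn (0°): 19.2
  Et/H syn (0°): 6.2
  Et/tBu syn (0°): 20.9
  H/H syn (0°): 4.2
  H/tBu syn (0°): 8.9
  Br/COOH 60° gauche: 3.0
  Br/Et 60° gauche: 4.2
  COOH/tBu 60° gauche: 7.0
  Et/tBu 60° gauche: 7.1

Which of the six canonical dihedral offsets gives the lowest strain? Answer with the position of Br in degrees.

300°

Br at 0° is eclipsed. H at 0° is eclipsed with Br at 0° (5.6); COOH at 120° is eclipsed with tBu at 120° (19.2); Et at 240° is eclipsed with H at 240° (6.2). Total 31.0 kJ/mol.
Br at 60° is staggered. COOH at 120° is gauche with Br at 60° (3.0); COOH at 120° is gauche with tBu at 180° (7.0); Et at 240° is gauche with tBu at 180° (7.1). Total 17.1 kJ/mol.
Br at 120° is eclipsed. H at 0° is eclipsed with H at 0° (4.2); COOH at 120° is eclipsed with Br at 120° (10.7); Et at 240° is eclipsed with tBu at 240° (20.9). Total 35.8 kJ/mol.
Br at 180° is staggered. COOH at 120° is gauche with Br at 180° (3.0); Et at 240° is gauche with Br at 180° (4.2); Et at 240° is gauche with tBu at 300° (7.1). Total 14.3 kJ/mol.
Br at 240° is eclipsed. H at 0° is eclipsed with tBu at 0° (8.9); COOH at 120° is eclipsed with H at 120° (6.6); Et at 240° is eclipsed with Br at 240° (13.6). Total 29.1 kJ/mol.
Br at 300° is staggered. COOH at 120° is gauche with tBu at 60° (7.0); Et at 240° is gauche with Br at 300° (4.2). Total 11.2 kJ/mol.
The minimum (11.2 kJ/mol) occurs with Br at 300°.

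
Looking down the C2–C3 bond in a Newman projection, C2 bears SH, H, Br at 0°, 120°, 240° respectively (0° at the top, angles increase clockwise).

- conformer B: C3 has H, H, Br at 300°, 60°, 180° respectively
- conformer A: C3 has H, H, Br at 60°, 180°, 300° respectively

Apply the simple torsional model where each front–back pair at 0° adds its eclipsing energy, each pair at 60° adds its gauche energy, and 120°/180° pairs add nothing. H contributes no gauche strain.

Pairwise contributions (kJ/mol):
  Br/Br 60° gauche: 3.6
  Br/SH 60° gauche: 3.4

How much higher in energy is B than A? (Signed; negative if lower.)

B (staggered): Br(240°)/Br(180°) gauche 3.6 → 3.6 kJ/mol.
A (staggered): SH(0°)/Br(300°) gauche 3.4; Br(240°)/Br(300°) gauche 3.6 → 7.0 kJ/mol.
E(B) − E(A) = 3.6 − 7.0 = -3.4 kJ/mol.

-3.4 kJ/mol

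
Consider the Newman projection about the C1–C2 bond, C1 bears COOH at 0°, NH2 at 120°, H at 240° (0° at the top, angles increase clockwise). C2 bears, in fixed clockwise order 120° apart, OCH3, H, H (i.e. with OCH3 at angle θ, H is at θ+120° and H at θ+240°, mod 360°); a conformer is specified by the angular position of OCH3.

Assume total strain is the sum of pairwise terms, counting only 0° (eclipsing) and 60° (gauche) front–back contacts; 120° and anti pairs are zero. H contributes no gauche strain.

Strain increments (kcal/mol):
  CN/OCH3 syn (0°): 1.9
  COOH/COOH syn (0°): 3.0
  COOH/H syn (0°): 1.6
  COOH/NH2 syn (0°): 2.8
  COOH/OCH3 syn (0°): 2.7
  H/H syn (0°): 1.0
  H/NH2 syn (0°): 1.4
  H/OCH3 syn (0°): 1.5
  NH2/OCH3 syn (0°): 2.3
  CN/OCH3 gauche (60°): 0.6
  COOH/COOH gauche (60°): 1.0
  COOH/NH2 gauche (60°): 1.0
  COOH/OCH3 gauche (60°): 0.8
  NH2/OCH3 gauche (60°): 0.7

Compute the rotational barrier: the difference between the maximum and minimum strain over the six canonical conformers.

OCH3 at 0° (eclipsed): COOH–OCH3 eclipsed, NH2–H eclipsed, H–H eclipsed; 2.7 + 1.4 + 1.0 = 5.1 kcal/mol.
OCH3 at 60° (staggered): COOH–OCH3 gauche, NH2–OCH3 gauche; 0.8 + 0.7 = 1.5 kcal/mol.
OCH3 at 120° (eclipsed): COOH–H eclipsed, NH2–OCH3 eclipsed, H–H eclipsed; 1.6 + 2.3 + 1.0 = 4.9 kcal/mol.
OCH3 at 180° (staggered): NH2–OCH3 gauche; 0.7 = 0.7 kcal/mol.
OCH3 at 240° (eclipsed): COOH–H eclipsed, NH2–H eclipsed, H–OCH3 eclipsed; 1.6 + 1.4 + 1.5 = 4.5 kcal/mol.
OCH3 at 300° (staggered): COOH–OCH3 gauche; 0.8 = 0.8 kcal/mol.
Max at 0° (5.1 kcal/mol), min at 180° (0.7 kcal/mol); barrier = 4.4 kcal/mol.

4.4 kcal/mol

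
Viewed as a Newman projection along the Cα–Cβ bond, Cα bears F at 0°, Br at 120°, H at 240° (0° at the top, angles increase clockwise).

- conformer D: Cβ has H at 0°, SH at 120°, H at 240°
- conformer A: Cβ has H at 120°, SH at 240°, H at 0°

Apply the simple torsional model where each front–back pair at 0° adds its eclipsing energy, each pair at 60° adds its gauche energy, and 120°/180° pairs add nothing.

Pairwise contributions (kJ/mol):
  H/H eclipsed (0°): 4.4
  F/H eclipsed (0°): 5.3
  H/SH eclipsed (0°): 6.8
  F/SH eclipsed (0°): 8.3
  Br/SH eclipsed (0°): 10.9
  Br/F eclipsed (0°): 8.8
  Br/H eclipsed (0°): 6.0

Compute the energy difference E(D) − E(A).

+2.5 kJ/mol

D (eclipsed): F(0°)/H(0°) eclipsed 5.3; Br(120°)/SH(120°) eclipsed 10.9; H(240°)/H(240°) eclipsed 4.4 → 20.6 kJ/mol.
A (eclipsed): F(0°)/H(0°) eclipsed 5.3; Br(120°)/H(120°) eclipsed 6.0; H(240°)/SH(240°) eclipsed 6.8 → 18.1 kJ/mol.
E(D) − E(A) = 20.6 − 18.1 = +2.5 kJ/mol.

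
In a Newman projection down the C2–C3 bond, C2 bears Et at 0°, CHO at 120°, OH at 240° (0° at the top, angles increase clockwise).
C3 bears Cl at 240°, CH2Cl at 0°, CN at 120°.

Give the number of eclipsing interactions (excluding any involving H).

3

Non-H eclipsing pairs: Et(0°)/CH2Cl(0°); CHO(120°)/CN(120°); OH(240°)/Cl(240°) — 3 interactions.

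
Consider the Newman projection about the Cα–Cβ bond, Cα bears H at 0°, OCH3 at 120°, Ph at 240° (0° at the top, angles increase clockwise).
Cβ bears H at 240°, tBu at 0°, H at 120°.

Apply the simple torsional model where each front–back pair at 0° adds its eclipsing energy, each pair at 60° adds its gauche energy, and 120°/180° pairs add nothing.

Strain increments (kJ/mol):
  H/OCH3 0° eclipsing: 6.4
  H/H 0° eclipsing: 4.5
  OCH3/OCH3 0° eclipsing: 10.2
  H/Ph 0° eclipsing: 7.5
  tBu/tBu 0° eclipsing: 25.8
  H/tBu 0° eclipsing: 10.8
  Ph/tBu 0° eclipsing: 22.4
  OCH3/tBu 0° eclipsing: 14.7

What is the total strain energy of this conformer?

24.7 kJ/mol

This conformer (eclipsed): H(0°)/tBu(0°) eclipsed 10.8; OCH3(120°)/H(120°) eclipsed 6.4; Ph(240°)/H(240°) eclipsed 7.5 → 24.7 kJ/mol.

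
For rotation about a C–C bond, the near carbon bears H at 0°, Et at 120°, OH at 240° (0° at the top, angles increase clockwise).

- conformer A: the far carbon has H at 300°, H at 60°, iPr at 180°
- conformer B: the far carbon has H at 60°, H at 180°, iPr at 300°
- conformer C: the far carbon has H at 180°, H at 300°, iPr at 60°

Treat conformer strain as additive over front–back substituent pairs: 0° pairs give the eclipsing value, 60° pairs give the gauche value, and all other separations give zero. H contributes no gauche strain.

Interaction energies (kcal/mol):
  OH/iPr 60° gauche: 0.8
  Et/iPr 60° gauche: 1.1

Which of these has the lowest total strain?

A (staggered): Et–iPr gauche, OH–iPr gauche; 1.1 + 0.8 = 1.9 kcal/mol.
B (staggered): OH–iPr gauche; 0.8 = 0.8 kcal/mol.
C (staggered): Et–iPr gauche; 1.1 = 1.1 kcal/mol.
B has the lowest total (0.8 kcal/mol).

B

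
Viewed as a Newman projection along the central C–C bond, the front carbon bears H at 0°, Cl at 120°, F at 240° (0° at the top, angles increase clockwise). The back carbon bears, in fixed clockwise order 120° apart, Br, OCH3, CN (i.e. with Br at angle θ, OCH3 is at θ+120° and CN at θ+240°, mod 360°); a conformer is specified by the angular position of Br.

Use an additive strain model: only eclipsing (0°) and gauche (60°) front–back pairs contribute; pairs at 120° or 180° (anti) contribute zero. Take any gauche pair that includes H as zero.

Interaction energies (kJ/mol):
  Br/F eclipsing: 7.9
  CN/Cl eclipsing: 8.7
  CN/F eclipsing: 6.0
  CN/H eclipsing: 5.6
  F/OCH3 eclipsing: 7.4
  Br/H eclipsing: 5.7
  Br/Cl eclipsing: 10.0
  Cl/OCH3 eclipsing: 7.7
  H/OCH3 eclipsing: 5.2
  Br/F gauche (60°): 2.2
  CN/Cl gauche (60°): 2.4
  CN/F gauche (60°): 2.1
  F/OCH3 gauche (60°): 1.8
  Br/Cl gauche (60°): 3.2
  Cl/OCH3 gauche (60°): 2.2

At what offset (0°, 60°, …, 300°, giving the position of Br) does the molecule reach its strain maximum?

120°

Br at 0° is eclipsed. H at 0° is eclipsed with Br at 0° (5.7); Cl at 120° is eclipsed with OCH3 at 120° (7.7); F at 240° is eclipsed with CN at 240° (6.0). Total 19.4 kJ/mol.
Br at 60° is staggered. Cl at 120° is gauche with Br at 60° (3.2); Cl at 120° is gauche with OCH3 at 180° (2.2); F at 240° is gauche with OCH3 at 180° (1.8); F at 240° is gauche with CN at 300° (2.1). Total 9.3 kJ/mol.
Br at 120° is eclipsed. H at 0° is eclipsed with CN at 0° (5.6); Cl at 120° is eclipsed with Br at 120° (10.0); F at 240° is eclipsed with OCH3 at 240° (7.4). Total 23.0 kJ/mol.
Br at 180° is staggered. Cl at 120° is gauche with Br at 180° (3.2); Cl at 120° is gauche with CN at 60° (2.4); F at 240° is gauche with Br at 180° (2.2); F at 240° is gauche with OCH3 at 300° (1.8). Total 9.6 kJ/mol.
Br at 240° is eclipsed. H at 0° is eclipsed with OCH3 at 0° (5.2); Cl at 120° is eclipsed with CN at 120° (8.7); F at 240° is eclipsed with Br at 240° (7.9). Total 21.8 kJ/mol.
Br at 300° is staggered. Cl at 120° is gauche with OCH3 at 60° (2.2); Cl at 120° is gauche with CN at 180° (2.4); F at 240° is gauche with Br at 300° (2.2); F at 240° is gauche with CN at 180° (2.1). Total 8.9 kJ/mol.
The maximum (23.0 kJ/mol) occurs with Br at 120°.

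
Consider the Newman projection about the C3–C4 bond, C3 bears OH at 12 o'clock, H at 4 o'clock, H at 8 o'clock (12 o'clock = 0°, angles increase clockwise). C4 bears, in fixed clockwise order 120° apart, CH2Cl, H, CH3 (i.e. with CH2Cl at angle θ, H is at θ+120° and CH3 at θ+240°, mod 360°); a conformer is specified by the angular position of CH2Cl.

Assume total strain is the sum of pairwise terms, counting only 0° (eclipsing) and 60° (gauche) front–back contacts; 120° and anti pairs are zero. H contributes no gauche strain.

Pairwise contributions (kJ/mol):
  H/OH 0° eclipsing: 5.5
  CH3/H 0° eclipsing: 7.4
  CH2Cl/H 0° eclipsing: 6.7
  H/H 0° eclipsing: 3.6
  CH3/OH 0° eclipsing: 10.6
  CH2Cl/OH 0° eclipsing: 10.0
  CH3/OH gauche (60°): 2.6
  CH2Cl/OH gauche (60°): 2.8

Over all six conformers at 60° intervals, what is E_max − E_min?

18.4 kJ/mol

CH2Cl at 0° (eclipsed): OH(0°)/CH2Cl(0°) eclipsed 10.0; H(120°)/H(120°) eclipsed 3.6; H(240°)/CH3(240°) eclipsed 7.4 → 21.0 kJ/mol.
CH2Cl at 60° (staggered): OH(0°)/CH2Cl(60°) gauche 2.8; OH(0°)/CH3(300°) gauche 2.6 → 5.4 kJ/mol.
CH2Cl at 120° (eclipsed): OH(0°)/CH3(0°) eclipsed 10.6; H(120°)/CH2Cl(120°) eclipsed 6.7; H(240°)/H(240°) eclipsed 3.6 → 20.9 kJ/mol.
CH2Cl at 180° (staggered): OH(0°)/CH3(60°) gauche 2.6 → 2.6 kJ/mol.
CH2Cl at 240° (eclipsed): OH(0°)/H(0°) eclipsed 5.5; H(120°)/CH3(120°) eclipsed 7.4; H(240°)/CH2Cl(240°) eclipsed 6.7 → 19.6 kJ/mol.
CH2Cl at 300° (staggered): OH(0°)/CH2Cl(300°) gauche 2.8 → 2.8 kJ/mol.
Max at 0° (21.0 kJ/mol), min at 180° (2.6 kJ/mol); barrier = 18.4 kJ/mol.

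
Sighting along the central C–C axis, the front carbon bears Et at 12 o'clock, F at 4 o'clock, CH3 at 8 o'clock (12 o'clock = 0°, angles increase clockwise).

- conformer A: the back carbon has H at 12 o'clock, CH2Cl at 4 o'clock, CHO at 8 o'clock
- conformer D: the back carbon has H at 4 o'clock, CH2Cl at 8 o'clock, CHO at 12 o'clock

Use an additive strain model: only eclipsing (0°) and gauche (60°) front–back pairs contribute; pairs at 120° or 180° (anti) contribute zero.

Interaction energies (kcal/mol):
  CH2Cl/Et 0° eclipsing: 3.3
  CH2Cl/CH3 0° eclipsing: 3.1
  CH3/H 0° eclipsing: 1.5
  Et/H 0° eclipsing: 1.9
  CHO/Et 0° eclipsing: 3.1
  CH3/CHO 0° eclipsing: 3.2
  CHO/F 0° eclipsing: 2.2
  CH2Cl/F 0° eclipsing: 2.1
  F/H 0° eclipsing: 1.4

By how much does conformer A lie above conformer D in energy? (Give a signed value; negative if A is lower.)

A (eclipsed): Et–H eclipsed, F–CH2Cl eclipsed, CH3–CHO eclipsed; 1.9 + 2.1 + 3.2 = 7.2 kcal/mol.
D (eclipsed): Et–CHO eclipsed, F–H eclipsed, CH3–CH2Cl eclipsed; 3.1 + 1.4 + 3.1 = 7.6 kcal/mol.
E(A) − E(D) = 7.2 − 7.6 = -0.4 kcal/mol.

-0.4 kcal/mol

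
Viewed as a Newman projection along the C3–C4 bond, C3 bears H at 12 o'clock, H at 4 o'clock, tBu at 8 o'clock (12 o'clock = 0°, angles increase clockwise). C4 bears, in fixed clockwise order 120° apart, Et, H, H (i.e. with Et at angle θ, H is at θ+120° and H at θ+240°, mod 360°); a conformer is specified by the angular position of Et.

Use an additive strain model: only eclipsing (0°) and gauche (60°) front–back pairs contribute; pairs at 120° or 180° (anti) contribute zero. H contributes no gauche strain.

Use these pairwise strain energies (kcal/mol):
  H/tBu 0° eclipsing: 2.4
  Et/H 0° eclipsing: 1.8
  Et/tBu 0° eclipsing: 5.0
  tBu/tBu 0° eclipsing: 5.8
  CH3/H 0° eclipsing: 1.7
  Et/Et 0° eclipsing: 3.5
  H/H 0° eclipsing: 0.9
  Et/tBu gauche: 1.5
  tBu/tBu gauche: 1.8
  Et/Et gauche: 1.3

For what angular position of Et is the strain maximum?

Et at 0° (eclipsed): H(0°)/Et(0°) eclipsed 1.8; H(120°)/H(120°) eclipsed 0.9; tBu(240°)/H(240°) eclipsed 2.4 → 5.1 kcal/mol.
Et at 60° (staggered): no non-H gauche contacts → 0.0 kcal/mol.
Et at 120° (eclipsed): H(0°)/H(0°) eclipsed 0.9; H(120°)/Et(120°) eclipsed 1.8; tBu(240°)/H(240°) eclipsed 2.4 → 5.1 kcal/mol.
Et at 180° (staggered): tBu(240°)/Et(180°) gauche 1.5 → 1.5 kcal/mol.
Et at 240° (eclipsed): H(0°)/H(0°) eclipsed 0.9; H(120°)/H(120°) eclipsed 0.9; tBu(240°)/Et(240°) eclipsed 5.0 → 6.8 kcal/mol.
Et at 300° (staggered): tBu(240°)/Et(300°) gauche 1.5 → 1.5 kcal/mol.
The maximum (6.8 kcal/mol) occurs with Et at 240°.

240°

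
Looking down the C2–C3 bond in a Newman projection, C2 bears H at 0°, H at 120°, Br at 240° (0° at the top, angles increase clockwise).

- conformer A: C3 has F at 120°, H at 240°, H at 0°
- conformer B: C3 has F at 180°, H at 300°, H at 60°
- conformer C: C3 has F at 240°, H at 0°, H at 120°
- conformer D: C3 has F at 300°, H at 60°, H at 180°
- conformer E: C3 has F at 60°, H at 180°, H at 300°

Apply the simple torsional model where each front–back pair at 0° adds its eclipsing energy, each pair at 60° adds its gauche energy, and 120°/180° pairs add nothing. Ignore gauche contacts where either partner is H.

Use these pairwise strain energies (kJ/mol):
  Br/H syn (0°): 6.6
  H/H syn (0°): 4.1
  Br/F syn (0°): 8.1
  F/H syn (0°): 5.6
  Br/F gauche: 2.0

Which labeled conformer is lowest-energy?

E

A is eclipsed. H at 0° is eclipsed with H at 0° (4.1); H at 120° is eclipsed with F at 120° (5.6); Br at 240° is eclipsed with H at 240° (6.6). Total 16.3 kJ/mol.
B is staggered. Br at 240° is gauche with F at 180° (2.0). Total 2.0 kJ/mol.
C is eclipsed. H at 0° is eclipsed with H at 0° (4.1); H at 120° is eclipsed with H at 120° (4.1); Br at 240° is eclipsed with F at 240° (8.1). Total 16.3 kJ/mol.
D is staggered. Br at 240° is gauche with F at 300° (2.0). Total 2.0 kJ/mol.
E (staggered): no non-H gauche contacts → 0.0 kJ/mol.
E has the lowest total (0.0 kJ/mol).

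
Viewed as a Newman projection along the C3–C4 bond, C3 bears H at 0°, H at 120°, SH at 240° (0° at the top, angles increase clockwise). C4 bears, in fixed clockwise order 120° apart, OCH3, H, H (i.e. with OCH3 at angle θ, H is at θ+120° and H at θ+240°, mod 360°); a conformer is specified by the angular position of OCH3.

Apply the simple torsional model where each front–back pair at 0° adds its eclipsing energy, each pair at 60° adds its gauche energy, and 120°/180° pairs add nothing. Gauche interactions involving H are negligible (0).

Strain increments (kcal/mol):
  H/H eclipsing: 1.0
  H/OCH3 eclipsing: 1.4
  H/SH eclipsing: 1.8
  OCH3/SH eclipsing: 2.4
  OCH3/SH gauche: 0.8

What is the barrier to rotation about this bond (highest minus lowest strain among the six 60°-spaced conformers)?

OCH3 at 0° is eclipsed. H at 0° is eclipsed with OCH3 at 0° (1.4); H at 120° is eclipsed with H at 120° (1.0); SH at 240° is eclipsed with H at 240° (1.8). Total 4.2 kcal/mol.
OCH3 at 60° (staggered): no non-H gauche contacts → 0.0 kcal/mol.
OCH3 at 120° is eclipsed. H at 0° is eclipsed with H at 0° (1.0); H at 120° is eclipsed with OCH3 at 120° (1.4); SH at 240° is eclipsed with H at 240° (1.8). Total 4.2 kcal/mol.
OCH3 at 180° is staggered. SH at 240° is gauche with OCH3 at 180° (0.8). Total 0.8 kcal/mol.
OCH3 at 240° is eclipsed. H at 0° is eclipsed with H at 0° (1.0); H at 120° is eclipsed with H at 120° (1.0); SH at 240° is eclipsed with OCH3 at 240° (2.4). Total 4.4 kcal/mol.
OCH3 at 300° is staggered. SH at 240° is gauche with OCH3 at 300° (0.8). Total 0.8 kcal/mol.
Max at 240° (4.4 kcal/mol), min at 60° (0.0 kcal/mol); barrier = 4.4 kcal/mol.

4.4 kcal/mol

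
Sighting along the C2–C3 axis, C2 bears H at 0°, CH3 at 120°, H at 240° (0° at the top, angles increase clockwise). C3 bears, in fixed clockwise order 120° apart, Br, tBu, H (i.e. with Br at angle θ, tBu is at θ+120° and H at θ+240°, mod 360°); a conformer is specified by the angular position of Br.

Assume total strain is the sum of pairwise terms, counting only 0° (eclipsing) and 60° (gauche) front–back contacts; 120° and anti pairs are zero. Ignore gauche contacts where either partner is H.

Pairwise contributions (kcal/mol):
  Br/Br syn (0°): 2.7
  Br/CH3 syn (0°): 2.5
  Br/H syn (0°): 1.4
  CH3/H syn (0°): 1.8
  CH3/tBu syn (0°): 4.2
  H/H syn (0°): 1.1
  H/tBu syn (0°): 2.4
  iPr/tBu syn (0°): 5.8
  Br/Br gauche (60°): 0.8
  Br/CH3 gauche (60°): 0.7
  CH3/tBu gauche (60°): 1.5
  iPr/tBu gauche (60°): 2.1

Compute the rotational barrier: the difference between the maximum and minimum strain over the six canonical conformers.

Br at 0° (eclipsed): H(0°)/Br(0°) eclipsed 1.4; CH3(120°)/tBu(120°) eclipsed 4.2; H(240°)/H(240°) eclipsed 1.1 → 6.7 kcal/mol.
Br at 60° (staggered): CH3(120°)/Br(60°) gauche 0.7; CH3(120°)/tBu(180°) gauche 1.5 → 2.2 kcal/mol.
Br at 120° (eclipsed): H(0°)/H(0°) eclipsed 1.1; CH3(120°)/Br(120°) eclipsed 2.5; H(240°)/tBu(240°) eclipsed 2.4 → 6.0 kcal/mol.
Br at 180° (staggered): CH3(120°)/Br(180°) gauche 0.7 → 0.7 kcal/mol.
Br at 240° (eclipsed): H(0°)/tBu(0°) eclipsed 2.4; CH3(120°)/H(120°) eclipsed 1.8; H(240°)/Br(240°) eclipsed 1.4 → 5.6 kcal/mol.
Br at 300° (staggered): CH3(120°)/tBu(60°) gauche 1.5 → 1.5 kcal/mol.
Max at 0° (6.7 kcal/mol), min at 180° (0.7 kcal/mol); barrier = 6.0 kcal/mol.

6.0 kcal/mol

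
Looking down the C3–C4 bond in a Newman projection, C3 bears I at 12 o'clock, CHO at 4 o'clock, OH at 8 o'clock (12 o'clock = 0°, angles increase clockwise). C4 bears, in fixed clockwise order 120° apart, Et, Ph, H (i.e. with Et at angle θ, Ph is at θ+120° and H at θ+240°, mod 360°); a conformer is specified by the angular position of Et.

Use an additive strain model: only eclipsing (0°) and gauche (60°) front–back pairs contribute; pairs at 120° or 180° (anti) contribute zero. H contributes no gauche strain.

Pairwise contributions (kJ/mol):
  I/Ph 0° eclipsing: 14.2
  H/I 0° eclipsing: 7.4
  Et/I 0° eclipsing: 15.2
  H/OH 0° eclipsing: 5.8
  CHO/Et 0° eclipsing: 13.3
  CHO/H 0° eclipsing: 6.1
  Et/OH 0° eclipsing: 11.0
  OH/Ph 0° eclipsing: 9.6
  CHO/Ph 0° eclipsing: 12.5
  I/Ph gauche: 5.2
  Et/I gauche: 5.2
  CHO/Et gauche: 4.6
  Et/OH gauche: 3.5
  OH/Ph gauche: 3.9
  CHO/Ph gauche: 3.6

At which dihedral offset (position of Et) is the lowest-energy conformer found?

Et at 0° is eclipsed. I at 0° is eclipsed with Et at 0° (15.2); CHO at 120° is eclipsed with Ph at 120° (12.5); OH at 240° is eclipsed with H at 240° (5.8). Total 33.5 kJ/mol.
Et at 60° is staggered. I at 0° is gauche with Et at 60° (5.2); CHO at 120° is gauche with Et at 60° (4.6); CHO at 120° is gauche with Ph at 180° (3.6); OH at 240° is gauche with Ph at 180° (3.9). Total 17.3 kJ/mol.
Et at 120° is eclipsed. I at 0° is eclipsed with H at 0° (7.4); CHO at 120° is eclipsed with Et at 120° (13.3); OH at 240° is eclipsed with Ph at 240° (9.6). Total 30.3 kJ/mol.
Et at 180° is staggered. I at 0° is gauche with Ph at 300° (5.2); CHO at 120° is gauche with Et at 180° (4.6); OH at 240° is gauche with Et at 180° (3.5); OH at 240° is gauche with Ph at 300° (3.9). Total 17.2 kJ/mol.
Et at 240° is eclipsed. I at 0° is eclipsed with Ph at 0° (14.2); CHO at 120° is eclipsed with H at 120° (6.1); OH at 240° is eclipsed with Et at 240° (11.0). Total 31.3 kJ/mol.
Et at 300° is staggered. I at 0° is gauche with Et at 300° (5.2); I at 0° is gauche with Ph at 60° (5.2); CHO at 120° is gauche with Ph at 60° (3.6); OH at 240° is gauche with Et at 300° (3.5). Total 17.5 kJ/mol.
The minimum (17.2 kJ/mol) occurs with Et at 180°.

180°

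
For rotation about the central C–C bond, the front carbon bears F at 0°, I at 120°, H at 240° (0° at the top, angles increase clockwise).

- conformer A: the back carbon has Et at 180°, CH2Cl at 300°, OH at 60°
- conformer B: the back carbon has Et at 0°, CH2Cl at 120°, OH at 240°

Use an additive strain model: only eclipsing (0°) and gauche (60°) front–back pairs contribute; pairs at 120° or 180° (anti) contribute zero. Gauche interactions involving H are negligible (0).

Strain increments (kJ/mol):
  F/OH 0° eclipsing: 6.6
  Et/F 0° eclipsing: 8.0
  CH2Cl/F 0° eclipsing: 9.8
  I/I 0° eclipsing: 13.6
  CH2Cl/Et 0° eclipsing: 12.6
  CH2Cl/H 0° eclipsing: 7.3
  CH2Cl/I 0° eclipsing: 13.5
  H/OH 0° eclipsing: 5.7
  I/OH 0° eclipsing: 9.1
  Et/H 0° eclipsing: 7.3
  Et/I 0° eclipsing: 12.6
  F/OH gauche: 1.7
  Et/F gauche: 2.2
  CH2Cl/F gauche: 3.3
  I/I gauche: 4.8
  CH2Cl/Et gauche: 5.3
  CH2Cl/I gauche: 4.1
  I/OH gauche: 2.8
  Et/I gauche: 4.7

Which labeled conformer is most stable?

A

A (staggered): F–CH2Cl gauche, F–OH gauche, I–Et gauche, I–OH gauche; 3.3 + 1.7 + 4.7 + 2.8 = 12.5 kJ/mol.
B (eclipsed): F–Et eclipsed, I–CH2Cl eclipsed, H–OH eclipsed; 8.0 + 13.5 + 5.7 = 27.2 kJ/mol.
A has the lowest total (12.5 kJ/mol).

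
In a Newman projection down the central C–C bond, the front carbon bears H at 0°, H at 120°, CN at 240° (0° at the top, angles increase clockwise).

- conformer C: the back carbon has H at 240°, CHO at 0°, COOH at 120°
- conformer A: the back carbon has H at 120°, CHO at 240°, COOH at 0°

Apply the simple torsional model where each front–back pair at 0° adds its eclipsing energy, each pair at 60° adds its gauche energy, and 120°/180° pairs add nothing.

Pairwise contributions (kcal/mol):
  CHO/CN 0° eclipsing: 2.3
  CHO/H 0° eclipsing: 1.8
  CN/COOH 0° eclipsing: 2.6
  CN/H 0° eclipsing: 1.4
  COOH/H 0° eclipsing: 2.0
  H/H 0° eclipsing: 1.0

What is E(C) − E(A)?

C (eclipsed): H(0°)/CHO(0°) eclipsed 1.8; H(120°)/COOH(120°) eclipsed 2.0; CN(240°)/H(240°) eclipsed 1.4 → 5.2 kcal/mol.
A (eclipsed): H(0°)/COOH(0°) eclipsed 2.0; H(120°)/H(120°) eclipsed 1.0; CN(240°)/CHO(240°) eclipsed 2.3 → 5.3 kcal/mol.
E(C) − E(A) = 5.2 − 5.3 = -0.1 kcal/mol.

-0.1 kcal/mol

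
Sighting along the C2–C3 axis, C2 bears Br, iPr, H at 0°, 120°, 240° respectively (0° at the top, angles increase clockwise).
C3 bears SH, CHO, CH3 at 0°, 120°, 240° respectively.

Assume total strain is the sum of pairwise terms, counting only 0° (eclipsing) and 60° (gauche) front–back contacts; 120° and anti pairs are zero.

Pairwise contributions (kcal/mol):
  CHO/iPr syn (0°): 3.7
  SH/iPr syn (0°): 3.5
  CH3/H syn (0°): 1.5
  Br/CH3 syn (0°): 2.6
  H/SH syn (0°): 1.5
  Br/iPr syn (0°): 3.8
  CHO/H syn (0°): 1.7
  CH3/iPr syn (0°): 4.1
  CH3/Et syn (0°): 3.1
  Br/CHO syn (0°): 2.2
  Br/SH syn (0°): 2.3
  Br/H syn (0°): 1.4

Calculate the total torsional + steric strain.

This conformer (eclipsed): Br–SH eclipsed, iPr–CHO eclipsed, H–CH3 eclipsed; 2.3 + 3.7 + 1.5 = 7.5 kcal/mol.

7.5 kcal/mol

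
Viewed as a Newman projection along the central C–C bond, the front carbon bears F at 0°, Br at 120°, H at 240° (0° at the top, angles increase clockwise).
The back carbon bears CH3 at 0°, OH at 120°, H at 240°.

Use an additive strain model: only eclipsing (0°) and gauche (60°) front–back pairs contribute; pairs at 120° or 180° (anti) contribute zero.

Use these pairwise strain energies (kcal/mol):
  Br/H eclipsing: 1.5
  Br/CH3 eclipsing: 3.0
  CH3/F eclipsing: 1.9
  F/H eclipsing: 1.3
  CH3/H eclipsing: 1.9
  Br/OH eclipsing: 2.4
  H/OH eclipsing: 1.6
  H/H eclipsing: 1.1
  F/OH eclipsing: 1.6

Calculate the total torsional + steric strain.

5.4 kcal/mol

This conformer (eclipsed): F(0°)/CH3(0°) eclipsed 1.9; Br(120°)/OH(120°) eclipsed 2.4; H(240°)/H(240°) eclipsed 1.1 → 5.4 kcal/mol.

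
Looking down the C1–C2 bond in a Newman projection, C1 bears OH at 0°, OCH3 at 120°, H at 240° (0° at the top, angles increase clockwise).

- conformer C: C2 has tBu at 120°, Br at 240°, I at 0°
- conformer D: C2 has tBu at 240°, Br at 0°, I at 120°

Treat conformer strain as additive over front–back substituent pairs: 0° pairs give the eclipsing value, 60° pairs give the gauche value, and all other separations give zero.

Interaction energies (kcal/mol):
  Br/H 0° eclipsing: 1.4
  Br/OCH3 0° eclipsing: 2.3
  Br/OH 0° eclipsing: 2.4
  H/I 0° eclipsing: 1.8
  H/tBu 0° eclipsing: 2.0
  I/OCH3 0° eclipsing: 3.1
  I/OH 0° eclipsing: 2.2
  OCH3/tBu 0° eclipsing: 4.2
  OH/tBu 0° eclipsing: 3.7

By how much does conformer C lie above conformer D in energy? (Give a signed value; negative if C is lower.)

+0.3 kcal/mol

C (eclipsed): OH(0°)/I(0°) eclipsed 2.2; OCH3(120°)/tBu(120°) eclipsed 4.2; H(240°)/Br(240°) eclipsed 1.4 → 7.8 kcal/mol.
D (eclipsed): OH(0°)/Br(0°) eclipsed 2.4; OCH3(120°)/I(120°) eclipsed 3.1; H(240°)/tBu(240°) eclipsed 2.0 → 7.5 kcal/mol.
E(C) − E(D) = 7.8 − 7.5 = +0.3 kcal/mol.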